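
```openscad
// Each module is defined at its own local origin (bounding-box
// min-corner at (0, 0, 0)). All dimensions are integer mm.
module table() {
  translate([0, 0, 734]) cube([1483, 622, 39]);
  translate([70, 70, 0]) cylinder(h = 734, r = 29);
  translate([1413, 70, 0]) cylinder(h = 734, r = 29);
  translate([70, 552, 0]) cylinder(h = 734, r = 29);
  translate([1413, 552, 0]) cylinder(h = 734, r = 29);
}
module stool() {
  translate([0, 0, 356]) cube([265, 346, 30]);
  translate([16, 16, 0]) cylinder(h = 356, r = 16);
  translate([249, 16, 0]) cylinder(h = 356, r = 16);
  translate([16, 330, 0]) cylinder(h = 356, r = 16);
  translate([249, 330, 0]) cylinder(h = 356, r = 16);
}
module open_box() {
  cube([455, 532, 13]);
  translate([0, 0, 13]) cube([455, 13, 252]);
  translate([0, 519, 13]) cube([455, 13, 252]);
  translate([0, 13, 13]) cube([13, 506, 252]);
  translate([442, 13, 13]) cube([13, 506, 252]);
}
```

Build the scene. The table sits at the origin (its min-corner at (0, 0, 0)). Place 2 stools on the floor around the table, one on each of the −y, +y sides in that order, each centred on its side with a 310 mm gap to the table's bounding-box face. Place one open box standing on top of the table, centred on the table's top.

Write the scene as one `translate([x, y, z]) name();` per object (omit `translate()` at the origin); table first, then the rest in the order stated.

table();
translate([609, -656, 0]) stool();
translate([609, 932, 0]) stool();
translate([514, 45, 773]) open_box();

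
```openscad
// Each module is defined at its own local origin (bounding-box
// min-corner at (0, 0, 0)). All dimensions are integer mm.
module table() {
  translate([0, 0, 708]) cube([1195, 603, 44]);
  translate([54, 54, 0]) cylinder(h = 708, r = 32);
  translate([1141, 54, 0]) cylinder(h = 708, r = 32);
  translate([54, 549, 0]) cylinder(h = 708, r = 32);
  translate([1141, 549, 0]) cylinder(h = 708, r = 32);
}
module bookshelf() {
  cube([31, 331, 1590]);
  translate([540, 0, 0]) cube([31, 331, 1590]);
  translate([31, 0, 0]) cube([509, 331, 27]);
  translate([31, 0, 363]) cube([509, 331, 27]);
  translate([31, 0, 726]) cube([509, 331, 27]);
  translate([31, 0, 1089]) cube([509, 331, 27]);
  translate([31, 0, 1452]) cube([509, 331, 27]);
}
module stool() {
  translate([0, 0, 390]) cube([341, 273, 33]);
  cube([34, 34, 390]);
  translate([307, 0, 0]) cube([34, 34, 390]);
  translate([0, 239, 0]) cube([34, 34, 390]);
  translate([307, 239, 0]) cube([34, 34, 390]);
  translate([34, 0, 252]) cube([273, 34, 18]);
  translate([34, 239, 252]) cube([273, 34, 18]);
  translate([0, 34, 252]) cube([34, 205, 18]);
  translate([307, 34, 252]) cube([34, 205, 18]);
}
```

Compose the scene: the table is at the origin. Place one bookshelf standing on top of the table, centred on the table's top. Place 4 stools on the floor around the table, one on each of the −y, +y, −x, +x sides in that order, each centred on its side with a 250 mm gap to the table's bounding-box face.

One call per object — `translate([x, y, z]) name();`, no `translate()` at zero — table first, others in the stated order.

table();
translate([312, 136, 752]) bookshelf();
translate([427, -523, 0]) stool();
translate([427, 853, 0]) stool();
translate([-591, 165, 0]) stool();
translate([1445, 165, 0]) stool();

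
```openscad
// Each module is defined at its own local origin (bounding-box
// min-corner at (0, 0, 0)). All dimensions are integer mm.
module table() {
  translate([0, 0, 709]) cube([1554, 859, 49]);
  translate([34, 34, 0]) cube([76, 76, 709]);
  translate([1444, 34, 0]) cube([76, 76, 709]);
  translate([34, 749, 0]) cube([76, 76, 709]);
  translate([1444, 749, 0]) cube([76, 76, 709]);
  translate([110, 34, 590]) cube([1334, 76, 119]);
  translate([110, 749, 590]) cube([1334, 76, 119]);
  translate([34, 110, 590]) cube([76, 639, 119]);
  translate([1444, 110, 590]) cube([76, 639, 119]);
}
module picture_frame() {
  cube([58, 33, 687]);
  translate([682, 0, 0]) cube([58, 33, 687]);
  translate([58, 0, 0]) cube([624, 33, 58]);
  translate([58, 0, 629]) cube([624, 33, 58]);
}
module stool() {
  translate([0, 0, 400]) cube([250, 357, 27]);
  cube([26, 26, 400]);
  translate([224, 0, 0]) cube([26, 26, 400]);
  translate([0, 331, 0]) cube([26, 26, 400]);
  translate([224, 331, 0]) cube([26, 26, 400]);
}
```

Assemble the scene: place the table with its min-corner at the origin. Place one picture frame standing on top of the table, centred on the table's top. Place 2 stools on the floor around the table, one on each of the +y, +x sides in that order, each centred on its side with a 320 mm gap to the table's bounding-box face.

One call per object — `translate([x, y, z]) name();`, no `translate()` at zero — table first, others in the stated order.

table();
translate([407, 413, 758]) picture_frame();
translate([652, 1179, 0]) stool();
translate([1874, 251, 0]) stool();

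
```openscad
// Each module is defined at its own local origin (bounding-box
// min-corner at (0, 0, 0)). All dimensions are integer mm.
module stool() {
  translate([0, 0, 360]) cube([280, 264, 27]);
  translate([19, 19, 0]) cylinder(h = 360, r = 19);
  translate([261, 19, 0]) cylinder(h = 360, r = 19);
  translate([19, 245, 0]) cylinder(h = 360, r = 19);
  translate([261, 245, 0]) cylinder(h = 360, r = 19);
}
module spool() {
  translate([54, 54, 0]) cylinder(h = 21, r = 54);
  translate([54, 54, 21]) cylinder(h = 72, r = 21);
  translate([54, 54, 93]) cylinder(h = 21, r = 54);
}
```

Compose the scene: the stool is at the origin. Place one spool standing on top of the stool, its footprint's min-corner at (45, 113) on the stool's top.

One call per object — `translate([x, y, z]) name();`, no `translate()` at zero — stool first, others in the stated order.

stool();
translate([45, 113, 387]) spool();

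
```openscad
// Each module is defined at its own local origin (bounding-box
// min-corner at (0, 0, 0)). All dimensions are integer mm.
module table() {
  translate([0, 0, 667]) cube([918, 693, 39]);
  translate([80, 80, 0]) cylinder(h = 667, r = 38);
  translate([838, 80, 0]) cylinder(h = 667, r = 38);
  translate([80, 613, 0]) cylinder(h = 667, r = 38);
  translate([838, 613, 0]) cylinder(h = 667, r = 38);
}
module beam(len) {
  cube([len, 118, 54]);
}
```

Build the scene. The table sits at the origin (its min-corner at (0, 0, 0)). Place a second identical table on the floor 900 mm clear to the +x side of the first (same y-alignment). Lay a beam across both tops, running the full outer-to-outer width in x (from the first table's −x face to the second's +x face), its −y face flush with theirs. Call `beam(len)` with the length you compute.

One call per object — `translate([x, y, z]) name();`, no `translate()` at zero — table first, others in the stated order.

table();
translate([1818, 0, 0]) table();
translate([0, 0, 706]) beam(2736);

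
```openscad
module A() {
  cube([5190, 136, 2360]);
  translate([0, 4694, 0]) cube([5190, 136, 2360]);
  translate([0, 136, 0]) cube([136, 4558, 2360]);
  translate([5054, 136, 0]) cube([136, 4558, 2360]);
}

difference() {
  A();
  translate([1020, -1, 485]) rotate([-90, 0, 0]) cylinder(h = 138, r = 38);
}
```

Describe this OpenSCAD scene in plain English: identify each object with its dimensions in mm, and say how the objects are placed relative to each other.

A is the wall frame of a small rectangular building: four walls, each 2360 mm tall and 136 mm thick, enclosing a footprint 5190 mm (x) by 4830 mm (y) outside-to-outside, with no floor or roof. The front and back walls (the −y and +y sides) span the full width; the two side walls fit between them.

The house frame has a circular hole of radius 38 mm through its front wall, centred at (x = 1020, z = 485).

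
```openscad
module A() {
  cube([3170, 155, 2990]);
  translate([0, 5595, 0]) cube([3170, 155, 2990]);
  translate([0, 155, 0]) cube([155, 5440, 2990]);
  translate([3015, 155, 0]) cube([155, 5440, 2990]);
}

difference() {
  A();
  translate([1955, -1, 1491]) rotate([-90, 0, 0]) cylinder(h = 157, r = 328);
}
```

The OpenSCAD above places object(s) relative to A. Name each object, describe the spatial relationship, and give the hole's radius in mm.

A is a house frame. The house frame has a circular hole through its front wall. The hole's radius is 328 mm.

The subtracted cylinder has r = 328 mm.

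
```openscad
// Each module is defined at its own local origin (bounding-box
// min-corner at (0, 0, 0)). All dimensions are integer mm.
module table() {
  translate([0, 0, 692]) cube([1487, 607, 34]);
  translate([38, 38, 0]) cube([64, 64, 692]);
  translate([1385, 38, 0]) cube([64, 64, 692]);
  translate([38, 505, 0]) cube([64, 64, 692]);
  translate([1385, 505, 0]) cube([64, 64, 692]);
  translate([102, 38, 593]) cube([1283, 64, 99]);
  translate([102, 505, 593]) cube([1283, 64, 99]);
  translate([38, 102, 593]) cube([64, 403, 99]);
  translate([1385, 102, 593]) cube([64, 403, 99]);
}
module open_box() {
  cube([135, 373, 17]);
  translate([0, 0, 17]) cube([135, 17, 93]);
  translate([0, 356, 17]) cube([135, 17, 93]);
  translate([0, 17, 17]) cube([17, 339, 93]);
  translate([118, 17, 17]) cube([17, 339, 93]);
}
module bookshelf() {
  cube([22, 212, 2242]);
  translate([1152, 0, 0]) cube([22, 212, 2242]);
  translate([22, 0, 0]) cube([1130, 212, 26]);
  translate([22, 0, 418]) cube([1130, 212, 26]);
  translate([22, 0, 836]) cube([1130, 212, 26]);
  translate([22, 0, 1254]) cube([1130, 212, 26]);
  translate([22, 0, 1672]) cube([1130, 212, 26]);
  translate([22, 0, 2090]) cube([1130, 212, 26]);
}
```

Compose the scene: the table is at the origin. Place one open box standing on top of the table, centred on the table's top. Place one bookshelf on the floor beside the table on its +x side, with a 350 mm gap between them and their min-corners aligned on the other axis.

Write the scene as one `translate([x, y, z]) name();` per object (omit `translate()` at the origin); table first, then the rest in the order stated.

table();
translate([676, 117, 726]) open_box();
translate([1837, 0, 0]) bookshelf();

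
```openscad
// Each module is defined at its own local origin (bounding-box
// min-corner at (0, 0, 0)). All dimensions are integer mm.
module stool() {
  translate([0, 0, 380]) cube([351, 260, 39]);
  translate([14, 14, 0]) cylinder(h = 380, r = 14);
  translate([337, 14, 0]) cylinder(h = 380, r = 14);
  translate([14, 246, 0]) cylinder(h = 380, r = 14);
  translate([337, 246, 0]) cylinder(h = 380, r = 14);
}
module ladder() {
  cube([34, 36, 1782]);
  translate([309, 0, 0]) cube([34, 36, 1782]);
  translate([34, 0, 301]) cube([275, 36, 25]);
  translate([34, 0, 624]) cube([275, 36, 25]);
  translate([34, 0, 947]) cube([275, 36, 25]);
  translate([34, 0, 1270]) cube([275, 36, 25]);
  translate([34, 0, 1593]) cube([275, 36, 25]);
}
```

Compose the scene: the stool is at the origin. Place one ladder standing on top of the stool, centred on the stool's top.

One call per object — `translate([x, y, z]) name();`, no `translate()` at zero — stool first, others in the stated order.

stool();
translate([4, 112, 419]) ladder();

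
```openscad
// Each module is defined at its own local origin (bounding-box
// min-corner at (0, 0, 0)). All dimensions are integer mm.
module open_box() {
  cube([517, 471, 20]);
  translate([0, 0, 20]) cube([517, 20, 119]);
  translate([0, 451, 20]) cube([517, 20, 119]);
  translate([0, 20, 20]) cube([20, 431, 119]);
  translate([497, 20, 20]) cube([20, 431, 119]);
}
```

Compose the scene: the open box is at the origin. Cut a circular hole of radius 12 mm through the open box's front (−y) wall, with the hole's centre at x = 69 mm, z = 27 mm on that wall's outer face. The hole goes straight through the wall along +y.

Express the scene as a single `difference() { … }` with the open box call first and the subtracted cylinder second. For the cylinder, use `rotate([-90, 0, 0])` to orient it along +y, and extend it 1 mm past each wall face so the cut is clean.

difference() {
  open_box();
  translate([69, -1, 27]) rotate([-90, 0, 0]) cylinder(h = 22, r = 12);
}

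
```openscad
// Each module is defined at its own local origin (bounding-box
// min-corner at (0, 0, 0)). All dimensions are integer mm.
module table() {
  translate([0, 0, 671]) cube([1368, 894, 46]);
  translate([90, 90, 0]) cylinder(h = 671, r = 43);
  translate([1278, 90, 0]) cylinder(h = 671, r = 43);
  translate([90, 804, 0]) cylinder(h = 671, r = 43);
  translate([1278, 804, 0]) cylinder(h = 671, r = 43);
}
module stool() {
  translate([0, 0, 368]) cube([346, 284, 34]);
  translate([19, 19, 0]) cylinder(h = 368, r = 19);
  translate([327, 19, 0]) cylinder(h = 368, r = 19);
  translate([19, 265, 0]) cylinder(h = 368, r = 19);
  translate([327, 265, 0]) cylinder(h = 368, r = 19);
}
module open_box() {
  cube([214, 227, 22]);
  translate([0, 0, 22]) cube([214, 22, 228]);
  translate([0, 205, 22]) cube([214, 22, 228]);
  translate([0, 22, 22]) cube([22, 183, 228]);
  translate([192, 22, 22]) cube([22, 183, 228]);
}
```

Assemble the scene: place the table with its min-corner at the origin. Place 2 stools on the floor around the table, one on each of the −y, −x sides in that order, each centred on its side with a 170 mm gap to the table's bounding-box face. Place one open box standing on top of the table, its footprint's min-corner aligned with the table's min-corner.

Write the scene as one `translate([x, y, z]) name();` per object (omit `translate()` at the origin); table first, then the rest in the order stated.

table();
translate([511, -454, 0]) stool();
translate([-516, 305, 0]) stool();
translate([0, 0, 717]) open_box();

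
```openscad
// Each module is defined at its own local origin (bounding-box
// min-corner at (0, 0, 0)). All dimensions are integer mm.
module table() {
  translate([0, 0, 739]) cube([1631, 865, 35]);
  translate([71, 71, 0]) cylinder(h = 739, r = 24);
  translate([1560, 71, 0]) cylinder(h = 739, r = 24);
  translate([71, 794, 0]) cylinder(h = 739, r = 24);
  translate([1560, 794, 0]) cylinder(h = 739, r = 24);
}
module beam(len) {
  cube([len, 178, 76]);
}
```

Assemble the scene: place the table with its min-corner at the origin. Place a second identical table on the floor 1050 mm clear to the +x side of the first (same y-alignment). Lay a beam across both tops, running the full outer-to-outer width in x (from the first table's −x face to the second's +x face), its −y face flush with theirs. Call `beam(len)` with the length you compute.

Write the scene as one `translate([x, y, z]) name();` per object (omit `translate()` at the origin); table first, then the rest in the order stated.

table();
translate([2681, 0, 0]) table();
translate([0, 0, 774]) beam(4312);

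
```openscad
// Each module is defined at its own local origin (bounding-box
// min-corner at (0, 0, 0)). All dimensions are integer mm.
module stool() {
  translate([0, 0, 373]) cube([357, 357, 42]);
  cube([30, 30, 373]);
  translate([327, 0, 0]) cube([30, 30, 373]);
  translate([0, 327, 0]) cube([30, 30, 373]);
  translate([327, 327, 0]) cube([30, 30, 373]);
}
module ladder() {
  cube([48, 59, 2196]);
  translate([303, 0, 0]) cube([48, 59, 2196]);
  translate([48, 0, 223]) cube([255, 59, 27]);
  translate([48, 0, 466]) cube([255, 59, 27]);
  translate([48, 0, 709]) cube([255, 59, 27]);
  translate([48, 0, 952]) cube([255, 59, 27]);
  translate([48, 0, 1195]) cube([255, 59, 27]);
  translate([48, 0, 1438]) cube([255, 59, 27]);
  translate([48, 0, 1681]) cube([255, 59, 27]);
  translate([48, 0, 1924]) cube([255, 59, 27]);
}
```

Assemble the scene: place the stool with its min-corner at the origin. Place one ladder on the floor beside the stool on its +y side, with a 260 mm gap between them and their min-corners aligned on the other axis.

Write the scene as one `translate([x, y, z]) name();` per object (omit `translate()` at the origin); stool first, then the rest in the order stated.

stool();
translate([0, 617, 0]) ladder();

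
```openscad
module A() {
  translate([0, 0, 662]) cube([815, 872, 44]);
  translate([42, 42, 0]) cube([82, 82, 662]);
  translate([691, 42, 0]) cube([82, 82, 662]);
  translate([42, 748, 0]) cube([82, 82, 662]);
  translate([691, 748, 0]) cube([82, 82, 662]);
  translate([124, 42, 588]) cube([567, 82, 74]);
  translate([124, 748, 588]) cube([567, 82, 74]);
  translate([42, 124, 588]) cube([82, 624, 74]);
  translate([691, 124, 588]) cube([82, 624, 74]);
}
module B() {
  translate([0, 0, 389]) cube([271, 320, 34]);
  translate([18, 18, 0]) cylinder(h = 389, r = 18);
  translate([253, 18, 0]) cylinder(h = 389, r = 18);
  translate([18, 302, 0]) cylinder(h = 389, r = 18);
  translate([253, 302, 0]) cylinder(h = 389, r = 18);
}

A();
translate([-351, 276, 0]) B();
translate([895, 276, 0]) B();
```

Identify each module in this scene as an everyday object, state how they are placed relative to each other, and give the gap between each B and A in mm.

A is a table. B is a stool. Two stools sit around the table at the −x, +x sides. The gap between each stool and the table is 80 mm.

Each stool's nearest face is 80 mm from the table's bounding box.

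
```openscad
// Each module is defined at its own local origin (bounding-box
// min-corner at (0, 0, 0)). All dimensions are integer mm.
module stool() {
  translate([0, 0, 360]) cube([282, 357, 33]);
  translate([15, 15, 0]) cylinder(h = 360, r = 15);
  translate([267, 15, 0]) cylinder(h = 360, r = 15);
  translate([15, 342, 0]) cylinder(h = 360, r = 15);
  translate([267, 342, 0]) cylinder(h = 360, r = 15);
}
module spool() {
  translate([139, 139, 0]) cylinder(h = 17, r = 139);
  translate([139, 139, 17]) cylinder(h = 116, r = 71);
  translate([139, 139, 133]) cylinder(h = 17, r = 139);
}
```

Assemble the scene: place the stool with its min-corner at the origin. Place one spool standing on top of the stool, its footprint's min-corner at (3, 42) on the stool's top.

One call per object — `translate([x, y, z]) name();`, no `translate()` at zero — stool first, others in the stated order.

stool();
translate([3, 42, 393]) spool();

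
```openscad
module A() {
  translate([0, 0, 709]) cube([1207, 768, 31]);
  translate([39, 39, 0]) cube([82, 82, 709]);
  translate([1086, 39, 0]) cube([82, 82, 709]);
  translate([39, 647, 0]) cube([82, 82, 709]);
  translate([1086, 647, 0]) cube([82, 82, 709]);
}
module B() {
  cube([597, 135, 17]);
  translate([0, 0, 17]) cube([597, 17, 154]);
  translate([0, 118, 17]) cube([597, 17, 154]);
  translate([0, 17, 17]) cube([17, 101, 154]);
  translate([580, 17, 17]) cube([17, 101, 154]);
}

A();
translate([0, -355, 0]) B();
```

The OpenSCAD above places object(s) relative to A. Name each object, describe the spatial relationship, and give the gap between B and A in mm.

A is a table. B is an open box. The open box is on the floor beside the table on its −y side. The gap between the open box and the table is 220 mm.

The open box's nearest face is 220 mm from the table's −y face.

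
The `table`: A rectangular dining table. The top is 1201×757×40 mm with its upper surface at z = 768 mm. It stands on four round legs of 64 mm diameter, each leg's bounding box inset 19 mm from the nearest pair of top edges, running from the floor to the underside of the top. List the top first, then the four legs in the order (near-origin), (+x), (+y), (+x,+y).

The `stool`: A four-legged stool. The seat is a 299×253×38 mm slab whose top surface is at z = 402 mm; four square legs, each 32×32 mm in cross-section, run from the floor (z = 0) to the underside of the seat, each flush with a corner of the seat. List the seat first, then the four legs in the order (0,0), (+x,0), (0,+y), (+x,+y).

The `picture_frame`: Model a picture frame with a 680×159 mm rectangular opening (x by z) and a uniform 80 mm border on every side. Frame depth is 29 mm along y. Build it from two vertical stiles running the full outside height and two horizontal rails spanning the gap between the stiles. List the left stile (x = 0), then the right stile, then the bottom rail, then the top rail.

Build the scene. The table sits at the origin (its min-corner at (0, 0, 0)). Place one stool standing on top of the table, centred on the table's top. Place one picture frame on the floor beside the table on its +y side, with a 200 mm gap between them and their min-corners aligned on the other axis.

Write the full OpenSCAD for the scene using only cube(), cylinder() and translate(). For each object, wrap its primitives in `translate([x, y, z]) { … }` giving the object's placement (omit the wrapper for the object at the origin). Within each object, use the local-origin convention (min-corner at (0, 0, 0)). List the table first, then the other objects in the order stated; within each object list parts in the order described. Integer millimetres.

translate([0, 0, 728]) cube([1201, 757, 40]);
translate([51, 51, 0]) cylinder(h = 728, r = 32);
translate([1150, 51, 0]) cylinder(h = 728, r = 32);
translate([51, 706, 0]) cylinder(h = 728, r = 32);
translate([1150, 706, 0]) cylinder(h = 728, r = 32);
translate([451, 252, 768]) {
  translate([0, 0, 364]) cube([299, 253, 38]);
  cube([32, 32, 364]);
  translate([267, 0, 0]) cube([32, 32, 364]);
  translate([0, 221, 0]) cube([32, 32, 364]);
  translate([267, 221, 0]) cube([32, 32, 364]);
}
translate([0, 957, 0]) {
  cube([80, 29, 319]);
  translate([760, 0, 0]) cube([80, 29, 319]);
  translate([80, 0, 0]) cube([680, 29, 80]);
  translate([80, 0, 239]) cube([680, 29, 80]);
}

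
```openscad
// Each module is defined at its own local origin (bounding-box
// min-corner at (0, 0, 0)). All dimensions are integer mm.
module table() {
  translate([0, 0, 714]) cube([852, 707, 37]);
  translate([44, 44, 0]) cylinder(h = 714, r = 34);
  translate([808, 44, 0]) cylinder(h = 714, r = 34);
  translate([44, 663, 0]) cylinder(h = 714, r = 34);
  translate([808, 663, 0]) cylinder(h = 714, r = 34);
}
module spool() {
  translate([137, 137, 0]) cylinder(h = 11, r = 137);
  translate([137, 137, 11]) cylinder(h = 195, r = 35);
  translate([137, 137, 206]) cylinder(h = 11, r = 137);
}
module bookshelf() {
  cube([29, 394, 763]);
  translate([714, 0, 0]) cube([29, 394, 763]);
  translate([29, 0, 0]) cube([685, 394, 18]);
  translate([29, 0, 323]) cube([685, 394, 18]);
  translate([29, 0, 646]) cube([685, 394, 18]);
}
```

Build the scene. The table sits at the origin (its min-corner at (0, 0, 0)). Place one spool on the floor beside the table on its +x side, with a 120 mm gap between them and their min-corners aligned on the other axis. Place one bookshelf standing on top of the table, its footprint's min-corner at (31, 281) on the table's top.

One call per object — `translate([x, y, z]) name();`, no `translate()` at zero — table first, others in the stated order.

table();
translate([972, 0, 0]) spool();
translate([31, 281, 751]) bookshelf();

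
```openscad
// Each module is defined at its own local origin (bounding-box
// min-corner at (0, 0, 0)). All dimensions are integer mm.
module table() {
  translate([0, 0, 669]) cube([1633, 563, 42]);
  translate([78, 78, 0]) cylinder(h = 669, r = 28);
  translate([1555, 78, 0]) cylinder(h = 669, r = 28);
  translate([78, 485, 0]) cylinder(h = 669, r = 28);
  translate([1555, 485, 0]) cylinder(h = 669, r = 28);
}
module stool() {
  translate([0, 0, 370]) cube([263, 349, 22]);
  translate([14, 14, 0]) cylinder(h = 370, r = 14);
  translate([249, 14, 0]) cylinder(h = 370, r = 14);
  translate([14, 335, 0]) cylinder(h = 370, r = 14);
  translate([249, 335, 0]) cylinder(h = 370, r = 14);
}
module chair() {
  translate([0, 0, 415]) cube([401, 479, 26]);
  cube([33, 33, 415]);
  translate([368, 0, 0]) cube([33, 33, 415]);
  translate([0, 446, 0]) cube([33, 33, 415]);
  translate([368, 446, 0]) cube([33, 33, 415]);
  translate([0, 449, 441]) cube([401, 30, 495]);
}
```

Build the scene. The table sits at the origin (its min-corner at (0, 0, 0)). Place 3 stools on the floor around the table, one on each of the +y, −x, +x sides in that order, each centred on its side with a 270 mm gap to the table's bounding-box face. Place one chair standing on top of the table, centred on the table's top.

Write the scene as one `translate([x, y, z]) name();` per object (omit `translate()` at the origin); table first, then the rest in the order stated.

table();
translate([685, 833, 0]) stool();
translate([-533, 107, 0]) stool();
translate([1903, 107, 0]) stool();
translate([616, 42, 711]) chair();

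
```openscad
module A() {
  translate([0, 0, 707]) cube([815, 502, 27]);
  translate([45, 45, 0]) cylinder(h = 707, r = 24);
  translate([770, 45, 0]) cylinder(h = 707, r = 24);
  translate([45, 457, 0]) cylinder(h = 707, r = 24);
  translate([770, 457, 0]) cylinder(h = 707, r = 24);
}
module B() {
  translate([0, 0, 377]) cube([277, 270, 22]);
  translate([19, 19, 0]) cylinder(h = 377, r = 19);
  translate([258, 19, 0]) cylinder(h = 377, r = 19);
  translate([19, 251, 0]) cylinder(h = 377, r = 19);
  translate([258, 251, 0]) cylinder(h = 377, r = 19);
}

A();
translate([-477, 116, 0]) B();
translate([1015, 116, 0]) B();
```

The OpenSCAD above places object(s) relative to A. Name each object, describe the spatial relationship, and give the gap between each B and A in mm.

Each stool's nearest face is 200 mm from the table's bounding box.

A is a table. B is a stool. Two stools sit around the table at the −x, +x sides. The gap between each stool and the table is 200 mm.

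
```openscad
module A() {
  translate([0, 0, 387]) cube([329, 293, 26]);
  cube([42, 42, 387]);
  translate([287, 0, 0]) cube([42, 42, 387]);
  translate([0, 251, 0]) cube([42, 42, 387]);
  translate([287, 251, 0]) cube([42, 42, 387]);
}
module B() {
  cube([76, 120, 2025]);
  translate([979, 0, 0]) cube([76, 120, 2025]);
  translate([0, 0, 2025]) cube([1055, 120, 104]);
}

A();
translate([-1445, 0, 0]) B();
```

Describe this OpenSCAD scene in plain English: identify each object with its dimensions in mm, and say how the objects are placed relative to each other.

A is a simple wooden stool: a rectangular seat 329 mm (x) by 293 mm (y), 26 mm thick, top face at z = 413 mm, on four square legs, each 42×42 mm in cross-section. The legs rest on z = 0, each flush with a corner of the seat.

B is a rectangular door frame: two vertical jambs of 76×120 mm section, 2025 mm tall, with a clear opening 903 mm wide between their inner faces. A header 104 mm tall and 120 mm deep lies on top of the jambs and spans the full outside width.

The door frame is on the floor beside the stool on its −x side.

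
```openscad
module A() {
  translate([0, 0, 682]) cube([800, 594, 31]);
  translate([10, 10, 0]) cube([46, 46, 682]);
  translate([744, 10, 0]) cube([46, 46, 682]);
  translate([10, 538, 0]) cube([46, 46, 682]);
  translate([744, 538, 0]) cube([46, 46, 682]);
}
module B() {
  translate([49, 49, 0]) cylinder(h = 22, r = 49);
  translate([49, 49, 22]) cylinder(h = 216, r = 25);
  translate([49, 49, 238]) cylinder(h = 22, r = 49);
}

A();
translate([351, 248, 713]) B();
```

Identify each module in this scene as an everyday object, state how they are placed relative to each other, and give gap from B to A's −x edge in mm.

A is a table. B is a spool. The spool is on top of the table, centred. The gap from the spool to the table's −x edge is 351 mm.

The spool's min-x is at 351; the table's min-x is 0; gap = 351 mm.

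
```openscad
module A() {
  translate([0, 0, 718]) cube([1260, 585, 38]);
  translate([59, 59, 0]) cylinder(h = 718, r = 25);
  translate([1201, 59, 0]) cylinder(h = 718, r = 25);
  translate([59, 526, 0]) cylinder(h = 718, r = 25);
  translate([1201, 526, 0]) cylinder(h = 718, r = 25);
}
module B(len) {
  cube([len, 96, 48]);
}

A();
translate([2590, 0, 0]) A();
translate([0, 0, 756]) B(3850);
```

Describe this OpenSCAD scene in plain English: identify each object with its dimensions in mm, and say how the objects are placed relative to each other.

A is a table with a 1260×585 mm rectangular top, 38 mm thick, top surface at z = 756 mm, supported by four round legs of 50 mm diameter, each leg's bounding box inset 34 mm from the nearest pair of top edges, running from the floor.

B is a rectangular beam 3850 mm long (x), 96 mm deep (y), 48 mm thick (z).

The beam spans the tops of two tables placed 1330 mm apart, resting at z = 756 mm.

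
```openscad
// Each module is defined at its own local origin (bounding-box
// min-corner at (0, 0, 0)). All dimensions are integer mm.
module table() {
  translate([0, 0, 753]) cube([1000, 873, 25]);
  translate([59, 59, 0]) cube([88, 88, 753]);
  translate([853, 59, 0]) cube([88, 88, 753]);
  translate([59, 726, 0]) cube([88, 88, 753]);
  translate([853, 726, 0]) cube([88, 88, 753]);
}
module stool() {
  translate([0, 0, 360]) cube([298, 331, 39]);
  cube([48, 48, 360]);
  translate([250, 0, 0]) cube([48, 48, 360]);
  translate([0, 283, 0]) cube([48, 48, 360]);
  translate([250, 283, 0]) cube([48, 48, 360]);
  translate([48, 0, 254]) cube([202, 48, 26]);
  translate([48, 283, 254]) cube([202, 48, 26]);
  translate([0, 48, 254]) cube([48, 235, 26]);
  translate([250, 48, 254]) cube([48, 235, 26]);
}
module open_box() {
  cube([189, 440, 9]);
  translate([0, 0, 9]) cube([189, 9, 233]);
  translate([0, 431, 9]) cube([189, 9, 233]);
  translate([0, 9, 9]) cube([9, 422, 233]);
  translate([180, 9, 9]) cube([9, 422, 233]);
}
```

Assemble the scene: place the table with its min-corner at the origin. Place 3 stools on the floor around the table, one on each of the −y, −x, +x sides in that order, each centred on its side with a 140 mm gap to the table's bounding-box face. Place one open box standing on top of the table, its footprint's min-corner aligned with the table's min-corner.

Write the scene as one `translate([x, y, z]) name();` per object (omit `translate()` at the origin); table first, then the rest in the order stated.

table();
translate([351, -471, 0]) stool();
translate([-438, 271, 0]) stool();
translate([1140, 271, 0]) stool();
translate([0, 0, 778]) open_box();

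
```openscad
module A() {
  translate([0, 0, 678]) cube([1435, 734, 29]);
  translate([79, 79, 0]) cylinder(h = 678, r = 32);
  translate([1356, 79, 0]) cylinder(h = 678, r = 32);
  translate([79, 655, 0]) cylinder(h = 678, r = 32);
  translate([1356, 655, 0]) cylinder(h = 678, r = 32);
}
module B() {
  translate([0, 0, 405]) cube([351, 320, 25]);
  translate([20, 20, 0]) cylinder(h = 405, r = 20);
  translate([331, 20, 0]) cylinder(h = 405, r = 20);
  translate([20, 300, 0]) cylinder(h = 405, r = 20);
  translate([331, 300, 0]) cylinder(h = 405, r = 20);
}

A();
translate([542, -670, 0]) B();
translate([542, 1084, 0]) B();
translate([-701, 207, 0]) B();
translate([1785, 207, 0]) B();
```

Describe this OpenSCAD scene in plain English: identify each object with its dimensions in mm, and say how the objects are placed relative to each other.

A is a rectangular dining table. The top is 1435×734×29 mm with its upper surface at z = 707 mm. It stands on four round legs of 64 mm diameter, each leg's bounding box inset 47 mm from the nearest pair of top edges, running from the floor to the underside of the top.

B is a four-legged stool. The seat is 351×320 mm, 25 mm thick, top at z = 430 mm. It stands on four round legs, each 40 mm in diameter, from z = 0 to the seat underside, each leg's axis is inset half a diameter from the nearest pair of seat edges (so the leg's bounding box is flush with the corner).

Four stools sit around the table at the −y, +y, −x, +x sides.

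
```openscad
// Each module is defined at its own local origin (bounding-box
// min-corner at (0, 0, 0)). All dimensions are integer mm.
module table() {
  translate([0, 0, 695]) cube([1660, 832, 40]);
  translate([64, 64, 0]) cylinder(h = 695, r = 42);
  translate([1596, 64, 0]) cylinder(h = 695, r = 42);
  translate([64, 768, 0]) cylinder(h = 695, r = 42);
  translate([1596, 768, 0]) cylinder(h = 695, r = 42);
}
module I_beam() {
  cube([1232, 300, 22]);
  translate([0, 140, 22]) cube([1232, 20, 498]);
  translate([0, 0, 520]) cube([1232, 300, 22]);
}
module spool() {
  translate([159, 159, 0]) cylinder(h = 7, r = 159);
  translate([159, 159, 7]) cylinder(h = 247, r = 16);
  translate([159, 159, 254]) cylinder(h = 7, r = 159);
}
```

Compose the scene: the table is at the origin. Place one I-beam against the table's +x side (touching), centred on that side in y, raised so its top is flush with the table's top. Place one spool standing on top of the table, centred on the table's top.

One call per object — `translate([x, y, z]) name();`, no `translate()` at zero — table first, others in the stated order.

table();
translate([1660, 266, 193]) I_beam();
translate([671, 257, 735]) spool();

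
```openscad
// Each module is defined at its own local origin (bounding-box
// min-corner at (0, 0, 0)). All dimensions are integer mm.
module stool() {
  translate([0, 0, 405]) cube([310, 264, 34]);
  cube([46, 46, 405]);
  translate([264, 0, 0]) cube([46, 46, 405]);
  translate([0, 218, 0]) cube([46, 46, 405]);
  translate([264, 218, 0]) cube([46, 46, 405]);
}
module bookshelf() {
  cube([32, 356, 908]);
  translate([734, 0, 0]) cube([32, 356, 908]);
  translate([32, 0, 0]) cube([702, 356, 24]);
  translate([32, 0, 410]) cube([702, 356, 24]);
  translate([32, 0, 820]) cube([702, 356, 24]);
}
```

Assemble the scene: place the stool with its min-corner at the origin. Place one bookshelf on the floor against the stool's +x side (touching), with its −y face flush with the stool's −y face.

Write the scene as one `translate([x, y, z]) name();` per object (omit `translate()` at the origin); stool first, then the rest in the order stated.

stool();
translate([310, 0, 0]) bookshelf();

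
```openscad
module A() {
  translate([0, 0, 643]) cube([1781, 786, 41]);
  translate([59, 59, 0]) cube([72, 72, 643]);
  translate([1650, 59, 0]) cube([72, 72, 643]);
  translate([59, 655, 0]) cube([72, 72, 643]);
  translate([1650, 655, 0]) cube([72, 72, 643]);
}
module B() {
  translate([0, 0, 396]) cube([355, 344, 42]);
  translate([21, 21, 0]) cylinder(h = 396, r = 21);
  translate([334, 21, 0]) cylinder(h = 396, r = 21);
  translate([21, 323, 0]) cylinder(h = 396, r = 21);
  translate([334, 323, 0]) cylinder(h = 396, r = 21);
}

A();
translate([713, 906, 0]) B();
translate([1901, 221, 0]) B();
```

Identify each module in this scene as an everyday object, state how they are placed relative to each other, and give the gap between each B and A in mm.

A is a table. B is a stool. Two stools sit around the table at the +y, +x sides. The gap between each stool and the table is 120 mm.

Each stool's nearest face is 120 mm from the table's bounding box.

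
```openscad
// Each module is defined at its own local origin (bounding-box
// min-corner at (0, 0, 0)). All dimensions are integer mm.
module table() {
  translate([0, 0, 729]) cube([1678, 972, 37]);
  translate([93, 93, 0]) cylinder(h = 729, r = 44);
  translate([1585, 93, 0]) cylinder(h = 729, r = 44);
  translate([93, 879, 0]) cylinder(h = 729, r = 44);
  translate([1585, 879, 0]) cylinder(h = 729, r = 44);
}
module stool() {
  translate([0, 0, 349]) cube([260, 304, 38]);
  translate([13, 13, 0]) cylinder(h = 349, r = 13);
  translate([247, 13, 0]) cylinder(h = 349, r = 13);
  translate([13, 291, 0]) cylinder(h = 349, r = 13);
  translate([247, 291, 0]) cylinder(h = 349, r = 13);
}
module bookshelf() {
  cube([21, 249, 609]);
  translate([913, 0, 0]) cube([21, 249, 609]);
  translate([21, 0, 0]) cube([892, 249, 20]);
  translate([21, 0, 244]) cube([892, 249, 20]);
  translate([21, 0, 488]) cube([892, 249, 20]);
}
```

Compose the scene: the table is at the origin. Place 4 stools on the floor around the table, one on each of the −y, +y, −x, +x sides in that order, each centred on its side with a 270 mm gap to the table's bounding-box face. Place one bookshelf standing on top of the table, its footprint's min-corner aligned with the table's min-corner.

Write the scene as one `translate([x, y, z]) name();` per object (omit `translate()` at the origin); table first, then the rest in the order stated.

table();
translate([709, -574, 0]) stool();
translate([709, 1242, 0]) stool();
translate([-530, 334, 0]) stool();
translate([1948, 334, 0]) stool();
translate([0, 0, 766]) bookshelf();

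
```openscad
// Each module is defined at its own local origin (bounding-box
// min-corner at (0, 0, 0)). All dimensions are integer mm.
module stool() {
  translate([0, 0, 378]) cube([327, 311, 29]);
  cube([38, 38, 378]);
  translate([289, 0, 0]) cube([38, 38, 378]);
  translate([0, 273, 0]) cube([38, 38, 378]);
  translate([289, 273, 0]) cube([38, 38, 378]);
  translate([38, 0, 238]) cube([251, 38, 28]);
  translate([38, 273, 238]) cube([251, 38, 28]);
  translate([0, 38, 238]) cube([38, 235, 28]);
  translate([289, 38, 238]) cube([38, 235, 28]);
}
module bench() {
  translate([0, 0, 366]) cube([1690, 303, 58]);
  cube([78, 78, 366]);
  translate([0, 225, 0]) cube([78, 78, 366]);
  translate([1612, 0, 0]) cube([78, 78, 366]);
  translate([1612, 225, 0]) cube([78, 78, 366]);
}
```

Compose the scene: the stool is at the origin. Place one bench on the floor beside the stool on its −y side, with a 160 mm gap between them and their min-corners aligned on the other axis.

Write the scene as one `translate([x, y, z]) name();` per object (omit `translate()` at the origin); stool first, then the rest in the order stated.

stool();
translate([0, -463, 0]) bench();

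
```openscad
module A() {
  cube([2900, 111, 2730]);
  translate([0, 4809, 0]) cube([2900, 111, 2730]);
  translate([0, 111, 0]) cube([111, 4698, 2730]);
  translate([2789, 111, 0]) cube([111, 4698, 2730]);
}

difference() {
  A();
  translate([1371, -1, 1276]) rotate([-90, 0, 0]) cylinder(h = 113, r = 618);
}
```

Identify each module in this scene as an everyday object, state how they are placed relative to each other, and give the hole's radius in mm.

A is a house frame. The house frame has a circular hole through its front wall. The hole's radius is 618 mm.

The subtracted cylinder has r = 618 mm.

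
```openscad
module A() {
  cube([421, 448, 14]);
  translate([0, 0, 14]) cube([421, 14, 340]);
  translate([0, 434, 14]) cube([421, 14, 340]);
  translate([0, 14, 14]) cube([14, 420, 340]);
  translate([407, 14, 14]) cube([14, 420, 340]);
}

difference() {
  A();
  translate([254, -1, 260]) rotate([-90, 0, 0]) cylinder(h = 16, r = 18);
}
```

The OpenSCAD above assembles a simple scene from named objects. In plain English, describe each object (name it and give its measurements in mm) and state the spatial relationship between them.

A is an open-topped rectangular box: outside dimensions 421×448×354 mm, with a uniform wall and base thickness of 14 mm. The base is a full 421×448 slab on the floor; four walls sit on top of the base. The front and back walls (the −y and +y sides) span the full width; the two side walls fit between them.

The open box has a circular hole of radius 18 mm through its front wall, centred at (x = 254, z = 260).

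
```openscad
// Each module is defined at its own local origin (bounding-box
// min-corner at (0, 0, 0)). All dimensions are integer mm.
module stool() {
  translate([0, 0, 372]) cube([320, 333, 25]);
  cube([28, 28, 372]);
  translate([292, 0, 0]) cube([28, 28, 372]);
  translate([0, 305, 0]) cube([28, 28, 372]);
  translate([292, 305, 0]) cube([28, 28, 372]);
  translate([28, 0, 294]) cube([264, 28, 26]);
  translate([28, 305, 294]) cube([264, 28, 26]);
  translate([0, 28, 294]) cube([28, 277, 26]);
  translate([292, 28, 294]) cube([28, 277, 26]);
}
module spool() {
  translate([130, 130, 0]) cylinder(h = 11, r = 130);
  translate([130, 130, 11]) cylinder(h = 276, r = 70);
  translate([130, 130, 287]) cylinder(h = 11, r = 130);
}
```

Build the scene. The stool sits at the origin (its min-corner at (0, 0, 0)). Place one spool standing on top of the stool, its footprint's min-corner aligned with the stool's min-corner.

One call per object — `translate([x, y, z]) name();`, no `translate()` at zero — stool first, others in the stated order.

stool();
translate([0, 0, 397]) spool();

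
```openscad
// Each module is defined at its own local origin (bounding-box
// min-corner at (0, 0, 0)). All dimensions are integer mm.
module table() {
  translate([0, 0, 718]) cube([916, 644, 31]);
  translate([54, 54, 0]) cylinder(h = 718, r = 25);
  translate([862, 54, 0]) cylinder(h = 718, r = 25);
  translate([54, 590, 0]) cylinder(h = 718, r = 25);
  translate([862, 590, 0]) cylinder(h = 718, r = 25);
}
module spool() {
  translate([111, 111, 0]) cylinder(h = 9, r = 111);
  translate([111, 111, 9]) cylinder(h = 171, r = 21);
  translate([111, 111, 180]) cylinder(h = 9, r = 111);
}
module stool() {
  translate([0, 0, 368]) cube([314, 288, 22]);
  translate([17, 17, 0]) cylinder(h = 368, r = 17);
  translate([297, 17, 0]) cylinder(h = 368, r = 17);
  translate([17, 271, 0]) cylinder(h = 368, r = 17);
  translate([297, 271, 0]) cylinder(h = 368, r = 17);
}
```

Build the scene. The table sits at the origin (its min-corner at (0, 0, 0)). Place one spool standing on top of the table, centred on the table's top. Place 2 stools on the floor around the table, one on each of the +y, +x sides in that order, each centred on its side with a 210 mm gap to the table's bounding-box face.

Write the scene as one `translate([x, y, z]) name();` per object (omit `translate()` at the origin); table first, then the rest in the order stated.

table();
translate([347, 211, 749]) spool();
translate([301, 854, 0]) stool();
translate([1126, 178, 0]) stool();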